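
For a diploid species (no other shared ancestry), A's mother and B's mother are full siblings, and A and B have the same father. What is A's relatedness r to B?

Independent pedigree routes through distinct common ancestors add.
A and B are related in two ways: first cousins through their mothers (r = 1/8) and half-sibs through their shared father (r = 1/4).
r = 1/8 + 1/4 = 0.375.

0.375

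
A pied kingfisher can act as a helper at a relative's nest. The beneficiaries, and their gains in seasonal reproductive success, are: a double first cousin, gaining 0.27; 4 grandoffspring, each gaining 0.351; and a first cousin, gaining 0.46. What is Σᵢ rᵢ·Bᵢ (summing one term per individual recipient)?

0.476

r to a double first cousin = 1/4 (double first cousins share both grandparent pairs — four paths of length 4: r = 4·(1/2)^4 = 1/4).
r to a grandoffspring = 1/4 (two parent–offspring links: r = (1/2)^2 = 1/4).
r to a first cousin = 1/8 (first cousins share one grandparent pair — two paths of length 4: r = 2·(1/2)^4 = 1/8).
Summing one r·B term per recipient: 1·0.25·0.27 + 4·0.25·0.351 + 1·0.125·0.46 = 0.476.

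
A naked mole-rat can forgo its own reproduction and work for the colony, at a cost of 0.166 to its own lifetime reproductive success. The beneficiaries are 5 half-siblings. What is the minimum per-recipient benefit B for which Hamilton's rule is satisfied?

0.1328

r to a half-sibling = 0.25 (half-sibs share one parent — one path of length 2: r = (1/2)^2 = 1/4).
Hamilton's rule with n recipients of equal r: n·r·B > C, so B > C/(n·r) = 0.166/(5·0.25) = 0.1328.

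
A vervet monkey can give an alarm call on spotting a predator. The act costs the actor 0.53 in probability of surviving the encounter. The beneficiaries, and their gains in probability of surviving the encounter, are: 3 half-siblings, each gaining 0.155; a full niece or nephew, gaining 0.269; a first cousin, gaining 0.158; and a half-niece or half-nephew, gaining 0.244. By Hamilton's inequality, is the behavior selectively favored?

Hamilton's rule: the trait is favored when the sum of r·B over every recipient exceeds the actor's cost C.
r to a half-sibling = 0.25 (half-sibs share one parent — one path of length 2: r = (1/2)^2 = 1/4).
r to a full niece or nephew = 0.25 (full aunt/uncle↔niece/nephew: two paths of length 3 through the shared grandparent pair: r = 2·(1/2)^3 = 1/4).
r to a first cousin = 0.125 (first cousins share one grandparent pair — two paths of length 4: r = 2·(1/2)^4 = 1/8).
r to a half-niece or half-nephew = 0.125 (half-aunt/uncle↔niece/nephew: one path of length 3: r = (1/2)^3 = 1/8).
Summing one r·B term per recipient: 3·0.25·0.155 + 1·0.25·0.269 + 1·0.125·0.158 + 1·0.125·0.244 = 0.23375.
0.23375 < 0.53: the indirect benefit is less than the cost.

No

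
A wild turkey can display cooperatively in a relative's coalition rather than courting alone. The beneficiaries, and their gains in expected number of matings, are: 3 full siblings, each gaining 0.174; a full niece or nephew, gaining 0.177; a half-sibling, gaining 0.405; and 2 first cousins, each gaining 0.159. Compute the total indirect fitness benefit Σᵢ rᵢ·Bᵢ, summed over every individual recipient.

0.44625

r to a full sibling = 1/2 (full sibs share both parents — two paths of length 2: r = 2·(1/2)^2 = 1/2).
r to a full niece or nephew = 1/4 (full aunt/uncle↔niece/nephew: two paths of length 3 through the shared grandparent pair: r = 2·(1/2)^3 = 1/4).
r to a half-sibling = 0.25 (half-sibs share one parent — one path of length 2: r = (1/2)^2 = 1/4).
r to a first cousin = 1/8 (first cousins share one grandparent pair — two paths of length 4: r = 2·(1/2)^4 = 1/8).
Summing one r·B term per recipient: 3·0.5·0.174 + 1·0.25·0.177 + 1·0.25·0.405 + 2·0.125·0.159 = 0.44625.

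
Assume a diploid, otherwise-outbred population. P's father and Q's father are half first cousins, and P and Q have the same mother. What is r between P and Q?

0.265625

Wright's path rule: contributions from independent ancestry routes add.
P and Q are related in two ways: half second cousins through their fathers (r = 1/64) and half-sibs through their shared mother (r = 1/4).
r = 1/64 + 1/4 = 17/64 = 0.265625.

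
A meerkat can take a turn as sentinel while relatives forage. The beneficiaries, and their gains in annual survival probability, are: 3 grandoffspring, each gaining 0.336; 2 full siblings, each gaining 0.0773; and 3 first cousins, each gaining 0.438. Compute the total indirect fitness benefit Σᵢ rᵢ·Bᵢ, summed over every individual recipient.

0.49355

r to a grandoffspring = 1/4 (two parent–offspring links: r = (1/2)^2 = 1/4).
r to a full sibling = 1/2 (full sibs share both parents — two paths of length 2: r = 2·(1/2)^2 = 1/2).
r to a first cousin = 0.125 (first cousins share one grandparent pair — two paths of length 4: r = 2·(1/2)^4 = 1/8).
Summing one r·B term per recipient: 3·0.25·0.336 + 2·0.5·0.0773 + 3·0.125·0.438 = 0.49355.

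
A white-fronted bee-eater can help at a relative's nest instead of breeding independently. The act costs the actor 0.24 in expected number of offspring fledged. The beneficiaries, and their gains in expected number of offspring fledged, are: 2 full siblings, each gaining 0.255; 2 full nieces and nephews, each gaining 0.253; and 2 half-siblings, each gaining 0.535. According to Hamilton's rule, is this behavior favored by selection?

Hamilton's rule: the trait is favored when the sum of r·B over every recipient exceeds the actor's cost C.
r to a full sibling = 1/2 (full sibs share both parents — two paths of length 2: r = 2·(1/2)^2 = 1/2).
r to a full niece or nephew = 1/4 (full aunt/uncle↔niece/nephew: two paths of length 3 through the shared grandparent pair: r = 2·(1/2)^3 = 1/4).
r to a half-sibling = 1/4 (half-sibs share one parent — one path of length 2: r = (1/2)^2 = 1/4).
Summing one r·B term per recipient: 2·0.5·0.255 + 2·0.25·0.253 + 2·0.25·0.535 = 0.649.
0.649 > 0.24: the indirect benefit exceeds the cost.

Yes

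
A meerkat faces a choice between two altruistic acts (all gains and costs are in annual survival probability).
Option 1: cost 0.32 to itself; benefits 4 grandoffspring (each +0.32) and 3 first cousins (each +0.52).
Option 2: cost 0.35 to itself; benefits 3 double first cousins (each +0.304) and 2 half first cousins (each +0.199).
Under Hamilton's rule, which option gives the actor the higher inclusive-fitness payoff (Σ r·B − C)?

Option 1

Option 1: r to a grandoffspring = 0.25.
Option 1: r to a first cousin = 0.125.
Option 1: Σ r·B − C = (4·0.25·0.32 + 3·0.125·0.52) − 0.32 = 0.195.
Option 2: r to a double first cousin = 0.25.
Option 2: r to a half first cousin = 0.0625.
Option 2: Σ r·B − C = (3·0.25·0.304 + 2·0.0625·0.199) − 0.35 = -0.097125.
Option 1 has the higher net inclusive-fitness payoff.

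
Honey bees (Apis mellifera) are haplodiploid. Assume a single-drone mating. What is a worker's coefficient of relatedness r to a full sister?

Haplodiploid full sisters inherit their father's entire haploid genome identically (contributing 1/2) and on average half of their mother's contribution (1/2 · 1/2 = 1/4); r = 1/2 + 1/4 = 3/4.

0.75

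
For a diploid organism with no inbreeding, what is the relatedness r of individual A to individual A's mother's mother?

0.25

Each parent–offspring link contributes a factor of 1/2, and independent paths through distinct common ancestors add.
Two parent–offspring links: r = (1/2)^2 = 1/4.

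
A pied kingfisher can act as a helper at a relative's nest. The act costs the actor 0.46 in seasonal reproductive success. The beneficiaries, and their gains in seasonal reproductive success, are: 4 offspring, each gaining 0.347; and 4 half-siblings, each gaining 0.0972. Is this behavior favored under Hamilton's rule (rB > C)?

Hamilton's rule: the trait is favored when the sum of r·B over every recipient exceeds the actor's cost C.
r to an offspring = 0.5 (one parent–offspring link: r = (1/2)^1 = 1/2).
r to a half-sibling = 0.25 (half-sibs share one parent — one path of length 2: r = (1/2)^2 = 1/4).
Summing one r·B term per recipient: 4·0.5·0.347 + 4·0.25·0.0972 = 0.7912.
0.7912 > 0.46: the indirect benefit exceeds the cost.

Yes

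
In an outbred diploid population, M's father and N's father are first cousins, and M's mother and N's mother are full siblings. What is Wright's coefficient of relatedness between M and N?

Independent pedigree routes through distinct common ancestors add.
M and N are related in two ways: second cousins through their fathers (r = 1/32) and first cousins through their mothers (r = 1/8).
r = 1/32 + 1/8 = 0.15625.

0.15625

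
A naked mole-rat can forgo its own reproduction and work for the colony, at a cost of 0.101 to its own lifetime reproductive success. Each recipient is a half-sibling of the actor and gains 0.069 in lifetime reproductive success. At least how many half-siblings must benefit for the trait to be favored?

6

r to a half-sibling = 1/4 (half-sibs share one parent — one path of length 2: r = (1/2)^2 = 1/4).
Hamilton's rule: n·r·B > C  ⇒  n > C/(r·B) = 0.101/(0.25·0.069) = 5.855.
The smallest integer exceeding 5.855 is 6.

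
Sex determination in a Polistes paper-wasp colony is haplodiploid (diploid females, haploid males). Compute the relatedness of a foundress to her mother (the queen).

One meiotic link between diploid queen and diploid daughter: r = 1/2.

0.5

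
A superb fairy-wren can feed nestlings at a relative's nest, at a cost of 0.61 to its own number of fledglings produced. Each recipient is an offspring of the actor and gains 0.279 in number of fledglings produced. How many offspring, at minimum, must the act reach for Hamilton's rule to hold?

r to an offspring = 1/2 (one parent–offspring link: r = (1/2)^1 = 1/2).
Hamilton's rule: n·r·B > C  ⇒  n > C/(r·B) = 0.61/(0.5·0.279) = 4.373.
The smallest integer exceeding 4.373 is 5.

5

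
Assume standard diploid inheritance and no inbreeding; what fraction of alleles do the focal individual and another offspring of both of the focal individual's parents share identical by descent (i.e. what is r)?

0.5

Each parent–offspring link contributes a factor of 1/2, and independent paths through distinct common ancestors add.
Full sibs share both parents — two paths of length 2: r = 2·(1/2)^2 = 1/2.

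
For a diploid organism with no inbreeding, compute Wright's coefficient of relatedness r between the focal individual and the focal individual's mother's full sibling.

Each parent–offspring link contributes a factor of 1/2, and independent paths through distinct common ancestors add.
Full aunt/uncle↔niece/nephew: two paths of length 3 through the shared grandparent pair: r = 2·(1/2)^3 = 1/4.

0.25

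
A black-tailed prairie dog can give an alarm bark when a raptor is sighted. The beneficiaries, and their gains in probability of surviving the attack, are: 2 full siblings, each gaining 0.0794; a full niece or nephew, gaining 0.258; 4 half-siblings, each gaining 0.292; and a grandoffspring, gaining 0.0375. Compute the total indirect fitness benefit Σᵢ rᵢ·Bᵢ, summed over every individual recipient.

r to a full sibling = 1/2 (full sibs share both parents — two paths of length 2: r = 2·(1/2)^2 = 1/2).
r to a full niece or nephew = 1/4 (full aunt/uncle↔niece/nephew: two paths of length 3 through the shared grandparent pair: r = 2·(1/2)^3 = 1/4).
r to a half-sibling = 1/4 (half-sibs share one parent — one path of length 2: r = (1/2)^2 = 1/4).
r to a grandoffspring = 0.25 (two parent–offspring links: r = (1/2)^2 = 1/4).
Summing one r·B term per recipient: 2·0.5·0.0794 + 1·0.25·0.258 + 4·0.25·0.292 + 1·0.25·0.0375 = 0.445275.

0.445275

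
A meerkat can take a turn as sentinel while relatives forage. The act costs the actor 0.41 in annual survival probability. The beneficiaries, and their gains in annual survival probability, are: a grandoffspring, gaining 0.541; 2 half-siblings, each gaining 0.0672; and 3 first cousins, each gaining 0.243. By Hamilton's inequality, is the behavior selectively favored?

No

Hamilton's rule: the trait is favored when the sum of r·B over every recipient exceeds the actor's cost C.
r to a grandoffspring = 0.25 (two parent–offspring links: r = (1/2)^2 = 1/4).
r to a half-sibling = 0.25 (half-sibs share one parent — one path of length 2: r = (1/2)^2 = 1/4).
r to a first cousin = 1/8 (first cousins share one grandparent pair — two paths of length 4: r = 2·(1/2)^4 = 1/8).
Summing one r·B term per recipient: 1·0.25·0.541 + 2·0.25·0.0672 + 3·0.125·0.243 = 0.259975.
0.259975 < 0.41: the indirect benefit is less than the cost.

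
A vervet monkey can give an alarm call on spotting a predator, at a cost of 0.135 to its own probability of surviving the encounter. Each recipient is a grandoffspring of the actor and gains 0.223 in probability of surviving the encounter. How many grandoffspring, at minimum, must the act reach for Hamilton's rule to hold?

r to a grandoffspring = 1/4 (two parent–offspring links: r = (1/2)^2 = 1/4).
Hamilton's rule: n·r·B > C  ⇒  n > C/(r·B) = 0.135/(0.25·0.223) = 2.422.
The smallest integer exceeding 2.422 is 3.

3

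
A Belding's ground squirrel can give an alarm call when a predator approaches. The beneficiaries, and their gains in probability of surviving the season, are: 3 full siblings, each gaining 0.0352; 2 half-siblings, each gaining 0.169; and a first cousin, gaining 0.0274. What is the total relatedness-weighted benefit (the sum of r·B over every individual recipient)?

0.140725

r to a full sibling = 0.5 (full sibs share both parents — two paths of length 2: r = 2·(1/2)^2 = 1/2).
r to a half-sibling = 1/4 (half-sibs share one parent — one path of length 2: r = (1/2)^2 = 1/4).
r to a first cousin = 1/8 (first cousins share one grandparent pair — two paths of length 4: r = 2·(1/2)^4 = 1/8).
Summing one r·B term per recipient: 3·0.5·0.0352 + 2·0.25·0.169 + 1·0.125·0.0274 = 0.140725.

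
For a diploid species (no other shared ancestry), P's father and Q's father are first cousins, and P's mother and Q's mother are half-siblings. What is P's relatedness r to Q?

Wright's path rule: contributions from independent ancestry routes add.
P and Q are related in two ways: second cousins through their fathers (r = 1/32) and half first cousins through their mothers (r = 1/16).
r = 1/32 + 1/16 = 0.09375.

0.09375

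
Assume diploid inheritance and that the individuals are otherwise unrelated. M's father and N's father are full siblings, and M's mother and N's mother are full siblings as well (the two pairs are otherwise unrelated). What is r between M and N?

0.25

Wright's path rule: contributions from independent ancestry routes add.
M and N are related in two ways: first cousins through their fathers (r = 1/8) and first cousins through their mothers (r = 1/8) — i.e. double first cousins.
r = 1/8 + 1/8 = 1/4 = 0.25.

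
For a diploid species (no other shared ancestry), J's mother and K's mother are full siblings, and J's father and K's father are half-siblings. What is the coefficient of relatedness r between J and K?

0.1875

Independent pedigree routes through distinct common ancestors add.
J and K are related in two ways: first cousins through their mothers (r = 1/8) and half first cousins through their fathers (r = 1/16).
r = 1/8 + 1/16 = 0.1875.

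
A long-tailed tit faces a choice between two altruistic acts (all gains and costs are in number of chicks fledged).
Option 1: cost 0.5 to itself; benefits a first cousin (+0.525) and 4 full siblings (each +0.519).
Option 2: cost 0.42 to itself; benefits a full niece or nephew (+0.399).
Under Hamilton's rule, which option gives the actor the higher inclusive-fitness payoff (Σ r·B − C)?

Option 1: r to a first cousin = 0.125.
Option 1: r to a full sibling = 0.5.
Option 1: Σ r·B − C = (1·0.125·0.525 + 4·0.5·0.519) − 0.5 = 0.603625.
Option 2: r to a full niece or nephew = 0.25.
Option 2: Σ r·B − C = (1·0.25·0.399) − 0.42 = -0.32025.
Option 1 has the higher net inclusive-fitness payoff.

Option 1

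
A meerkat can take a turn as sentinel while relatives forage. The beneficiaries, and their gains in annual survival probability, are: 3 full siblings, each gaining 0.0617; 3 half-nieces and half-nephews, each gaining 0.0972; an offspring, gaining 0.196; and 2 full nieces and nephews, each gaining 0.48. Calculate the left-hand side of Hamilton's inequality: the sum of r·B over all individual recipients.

0.467

r to a full sibling = 1/2 (full sibs share both parents — two paths of length 2: r = 2·(1/2)^2 = 1/2).
r to a half-niece or half-nephew = 0.125 (half-aunt/uncle↔niece/nephew: one path of length 3: r = (1/2)^3 = 1/8).
r to an offspring = 0.5 (one parent–offspring link: r = (1/2)^1 = 1/2).
r to a full niece or nephew = 1/4 (full aunt/uncle↔niece/nephew: two paths of length 3 through the shared grandparent pair: r = 2·(1/2)^3 = 1/4).
Summing one r·B term per recipient: 3·0.5·0.0617 + 3·0.125·0.0972 + 1·0.5·0.196 + 2·0.25·0.48 = 0.467.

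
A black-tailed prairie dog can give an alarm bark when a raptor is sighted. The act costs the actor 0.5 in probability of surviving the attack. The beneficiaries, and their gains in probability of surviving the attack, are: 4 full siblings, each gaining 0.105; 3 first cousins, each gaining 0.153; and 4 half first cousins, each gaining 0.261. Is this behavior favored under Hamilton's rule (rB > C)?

Hamilton's rule: the trait is favored when the sum of r·B over every recipient exceeds the actor's cost C.
r to a full sibling = 1/2 (full sibs share both parents — two paths of length 2: r = 2·(1/2)^2 = 1/2).
r to a first cousin = 0.125 (first cousins share one grandparent pair — two paths of length 4: r = 2·(1/2)^4 = 1/8).
r to a half first cousin = 1/16 (half first cousins share one grandparent — one path of length 4: r = (1/2)^4 = 1/16).
Summing one r·B term per recipient: 4·0.5·0.105 + 3·0.125·0.153 + 4·0.0625·0.261 = 0.332625.
0.332625 < 0.5: the indirect benefit is less than the cost.

No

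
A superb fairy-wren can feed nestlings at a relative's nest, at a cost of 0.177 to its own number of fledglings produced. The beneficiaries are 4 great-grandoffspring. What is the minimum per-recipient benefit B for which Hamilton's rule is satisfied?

0.354

r to a great-grandoffspring = 1/8 (three parent–offspring links: r = (1/2)^3 = 1/8).
Hamilton's rule with n recipients of equal r: n·r·B > C, so B > C/(n·r) = 0.177/(4·0.125) = 0.354.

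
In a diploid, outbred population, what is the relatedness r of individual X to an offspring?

One parent–offspring link: r = (1/2)^1 = 1/2.

0.5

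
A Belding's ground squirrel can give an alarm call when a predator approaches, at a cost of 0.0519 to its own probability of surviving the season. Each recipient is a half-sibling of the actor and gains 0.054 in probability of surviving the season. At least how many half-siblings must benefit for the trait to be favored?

4

r to a half-sibling = 0.25 (half-sibs share one parent — one path of length 2: r = (1/2)^2 = 1/4).
Hamilton's rule: n·r·B > C  ⇒  n > C/(r·B) = 0.0519/(0.25·0.054) = 3.844.
The smallest integer exceeding 3.844 is 4.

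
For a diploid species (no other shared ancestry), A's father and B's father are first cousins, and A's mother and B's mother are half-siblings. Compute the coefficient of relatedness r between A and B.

Relatedness sums over independent paths through distinct common ancestors.
A and B are related in two ways: second cousins through their fathers (r = 1/32) and half first cousins through their mothers (r = 1/16).
r = 1/32 + 1/16 = 0.09375.

0.09375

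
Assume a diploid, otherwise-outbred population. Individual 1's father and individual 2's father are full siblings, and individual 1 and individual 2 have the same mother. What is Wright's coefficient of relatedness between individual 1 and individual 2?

Relatedness sums over independent paths through distinct common ancestors.
Individual 1 and individual 2 are related in two ways: first cousins through their fathers (r = 1/8) and half-sibs through their shared mother (r = 1/4).
r = 1/8 + 1/4 = 0.375.

0.375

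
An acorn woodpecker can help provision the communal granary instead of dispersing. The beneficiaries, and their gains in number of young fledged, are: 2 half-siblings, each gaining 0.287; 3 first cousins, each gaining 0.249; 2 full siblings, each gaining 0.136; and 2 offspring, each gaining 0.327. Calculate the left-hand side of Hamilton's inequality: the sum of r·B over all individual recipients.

r to a half-sibling = 0.25 (half-sibs share one parent — one path of length 2: r = (1/2)^2 = 1/4).
r to a first cousin = 1/8 (first cousins share one grandparent pair — two paths of length 4: r = 2·(1/2)^4 = 1/8).
r to a full sibling = 0.5 (full sibs share both parents — two paths of length 2: r = 2·(1/2)^2 = 1/2).
r to an offspring = 1/2 (one parent–offspring link: r = (1/2)^1 = 1/2).
Summing one r·B term per recipient: 2·0.25·0.287 + 3·0.125·0.249 + 2·0.5·0.136 + 2·0.5·0.327 = 0.699875.

0.699875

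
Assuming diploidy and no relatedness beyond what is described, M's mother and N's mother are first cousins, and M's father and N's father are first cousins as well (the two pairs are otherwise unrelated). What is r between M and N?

Wright's path rule: contributions from independent ancestry routes add.
M and N are related in two ways: second cousins through their mothers (r = 1/32) and second cousins through their fathers (r = 1/32).
r = 1/32 + 1/32 = 1/16 = 0.0625.

0.0625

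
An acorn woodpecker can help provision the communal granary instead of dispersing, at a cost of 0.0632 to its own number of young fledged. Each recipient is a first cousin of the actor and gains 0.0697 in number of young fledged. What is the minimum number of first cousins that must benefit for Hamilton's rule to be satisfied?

8

r to a first cousin = 0.125 (first cousins share one grandparent pair — two paths of length 4: r = 2·(1/2)^4 = 1/8).
Hamilton's rule: n·r·B > C  ⇒  n > C/(r·B) = 0.0632/(0.125·0.0697) = 7.254.
The smallest integer exceeding 7.254 is 8.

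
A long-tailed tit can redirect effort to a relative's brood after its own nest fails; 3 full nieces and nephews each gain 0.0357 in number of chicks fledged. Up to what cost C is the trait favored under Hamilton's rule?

r to a full niece or nephew = 1/4 (full aunt/uncle↔niece/nephew: two paths of length 3 through the shared grandparent pair: r = 2·(1/2)^3 = 1/4).
Hamilton's rule: n·r·B > C, so the trait is favored while C < n·r·B = 3·0.25·0.0357 = 0.026775.

0.026775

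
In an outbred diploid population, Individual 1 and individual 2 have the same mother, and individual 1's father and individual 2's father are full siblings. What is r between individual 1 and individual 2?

0.375

Relatedness sums over independent paths through distinct common ancestors.
Individual 1 and individual 2 are related in two ways: half-sibs through their shared mother (r = 1/4) and first cousins through their fathers (r = 1/8).
r = 1/4 + 1/8 = 0.375.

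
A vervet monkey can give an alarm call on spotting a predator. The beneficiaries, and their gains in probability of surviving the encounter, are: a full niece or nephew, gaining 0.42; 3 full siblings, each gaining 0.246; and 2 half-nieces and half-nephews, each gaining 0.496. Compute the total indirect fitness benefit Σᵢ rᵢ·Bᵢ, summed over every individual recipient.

0.598

r to a full niece or nephew = 0.25 (full aunt/uncle↔niece/nephew: two paths of length 3 through the shared grandparent pair: r = 2·(1/2)^3 = 1/4).
r to a full sibling = 1/2 (full sibs share both parents — two paths of length 2: r = 2·(1/2)^2 = 1/2).
r to a half-niece or half-nephew = 1/8 (half-aunt/uncle↔niece/nephew: one path of length 3: r = (1/2)^3 = 1/8).
Summing one r·B term per recipient: 1·0.25·0.42 + 3·0.5·0.246 + 2·0.125·0.496 = 0.598.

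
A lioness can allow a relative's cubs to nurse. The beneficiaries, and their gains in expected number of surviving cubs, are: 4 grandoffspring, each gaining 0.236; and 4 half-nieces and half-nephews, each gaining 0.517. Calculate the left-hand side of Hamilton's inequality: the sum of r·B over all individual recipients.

r to a grandoffspring = 0.25 (two parent–offspring links: r = (1/2)^2 = 1/4).
r to a half-niece or half-nephew = 1/8 (half-aunt/uncle↔niece/nephew: one path of length 3: r = (1/2)^3 = 1/8).
Summing one r·B term per recipient: 4·0.25·0.236 + 4·0.125·0.517 = 0.4945.

0.4945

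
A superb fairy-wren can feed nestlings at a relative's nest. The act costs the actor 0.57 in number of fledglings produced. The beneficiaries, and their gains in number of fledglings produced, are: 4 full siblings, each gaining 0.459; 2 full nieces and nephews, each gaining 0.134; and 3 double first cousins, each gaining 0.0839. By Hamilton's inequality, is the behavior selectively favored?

Hamilton's rule: the trait is favored when the sum of r·B over every recipient exceeds the actor's cost C.
r to a full sibling = 0.5 (full sibs share both parents — two paths of length 2: r = 2·(1/2)^2 = 1/2).
r to a full niece or nephew = 1/4 (full aunt/uncle↔niece/nephew: two paths of length 3 through the shared grandparent pair: r = 2·(1/2)^3 = 1/4).
r to a double first cousin = 0.25 (double first cousins share both grandparent pairs — four paths of length 4: r = 4·(1/2)^4 = 1/4).
Summing one r·B term per recipient: 4·0.5·0.459 + 2·0.25·0.134 + 3·0.25·0.0839 = 1.047925.
1.047925 > 0.57: the indirect benefit exceeds the cost.

Yes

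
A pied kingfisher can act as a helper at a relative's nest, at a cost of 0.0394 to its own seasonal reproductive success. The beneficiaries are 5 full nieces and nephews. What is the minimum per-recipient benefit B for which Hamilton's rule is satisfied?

0.0315

r to a full niece or nephew = 1/4 (full aunt/uncle↔niece/nephew: two paths of length 3 through the shared grandparent pair: r = 2·(1/2)^3 = 1/4).
Hamilton's rule with n recipients of equal r: n·r·B > C, so B > C/(n·r) = 0.0394/(5·0.25) = 0.0315.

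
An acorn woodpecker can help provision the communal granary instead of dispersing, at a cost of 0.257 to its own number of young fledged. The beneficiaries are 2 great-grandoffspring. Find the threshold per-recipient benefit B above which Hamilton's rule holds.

r to a great-grandoffspring = 1/8 (three parent–offspring links: r = (1/2)^3 = 1/8).
Hamilton's rule with n recipients of equal r: n·r·B > C, so B > C/(n·r) = 0.257/(2·0.125) = 1.028.

1.028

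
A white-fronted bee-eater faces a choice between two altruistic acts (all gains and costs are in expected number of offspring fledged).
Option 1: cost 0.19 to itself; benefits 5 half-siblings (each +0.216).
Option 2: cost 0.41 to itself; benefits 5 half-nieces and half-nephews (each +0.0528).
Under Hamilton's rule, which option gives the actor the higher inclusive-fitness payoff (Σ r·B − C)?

Option 1: r to a half-sibling = 0.25.
Option 1: Σ r·B − C = (5·0.25·0.216) − 0.19 = 0.08.
Option 2: r to a half-niece or half-nephew = 0.125.
Option 2: Σ r·B − C = (5·0.125·0.0528) − 0.41 = -0.377.
Option 1 has the higher net inclusive-fitness payoff.

Option 1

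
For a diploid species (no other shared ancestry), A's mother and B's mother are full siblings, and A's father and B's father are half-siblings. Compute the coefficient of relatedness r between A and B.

0.1875

With two independent routes of shared ancestry, r is the sum of the two contributions.
A and B are related in two ways: first cousins through their mothers (r = 1/8) and half first cousins through their fathers (r = 1/16).
r = 1/8 + 1/16 = 0.1875.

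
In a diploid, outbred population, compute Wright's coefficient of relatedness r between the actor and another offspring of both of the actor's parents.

Each parent–offspring link contributes a factor of 1/2, and independent paths through distinct common ancestors add.
Full sibs share both parents — two paths of length 2: r = 2·(1/2)^2 = 1/2.

0.5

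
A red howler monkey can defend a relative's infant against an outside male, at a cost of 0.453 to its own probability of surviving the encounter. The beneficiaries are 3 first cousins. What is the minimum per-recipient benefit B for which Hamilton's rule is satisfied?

r to a first cousin = 0.125 (first cousins share one grandparent pair — two paths of length 4: r = 2·(1/2)^4 = 1/8).
Hamilton's rule with n recipients of equal r: n·r·B > C, so B > C/(n·r) = 0.453/(3·0.125) = 1.208.

1.208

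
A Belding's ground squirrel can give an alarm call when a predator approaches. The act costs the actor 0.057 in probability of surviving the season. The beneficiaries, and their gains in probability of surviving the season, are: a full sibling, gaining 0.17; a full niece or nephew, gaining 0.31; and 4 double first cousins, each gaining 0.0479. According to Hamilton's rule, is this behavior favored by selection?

Hamilton's rule: the trait is favored when the sum of r·B over every recipient exceeds the actor's cost C.
r to a full sibling = 0.5 (full sibs share both parents — two paths of length 2: r = 2·(1/2)^2 = 1/2).
r to a full niece or nephew = 0.25 (full aunt/uncle↔niece/nephew: two paths of length 3 through the shared grandparent pair: r = 2·(1/2)^3 = 1/4).
r to a double first cousin = 1/4 (double first cousins share both grandparent pairs — four paths of length 4: r = 4·(1/2)^4 = 1/4).
Summing one r·B term per recipient: 1·0.5·0.17 + 1·0.25·0.31 + 4·0.25·0.0479 = 0.2104.
0.2104 > 0.057: the indirect benefit exceeds the cost.

Yes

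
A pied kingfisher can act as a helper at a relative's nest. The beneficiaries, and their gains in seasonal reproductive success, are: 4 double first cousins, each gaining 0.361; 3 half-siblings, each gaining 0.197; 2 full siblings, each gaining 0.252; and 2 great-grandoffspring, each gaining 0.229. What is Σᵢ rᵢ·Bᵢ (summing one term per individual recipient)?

0.818

r to a double first cousin = 1/4 (double first cousins share both grandparent pairs — four paths of length 4: r = 4·(1/2)^4 = 1/4).
r to a half-sibling = 0.25 (half-sibs share one parent — one path of length 2: r = (1/2)^2 = 1/4).
r to a full sibling = 1/2 (full sibs share both parents — two paths of length 2: r = 2·(1/2)^2 = 1/2).
r to a great-grandoffspring = 0.125 (three parent–offspring links: r = (1/2)^3 = 1/8).
Summing one r·B term per recipient: 4·0.25·0.361 + 3·0.25·0.197 + 2·0.5·0.252 + 2·0.125·0.229 = 0.818.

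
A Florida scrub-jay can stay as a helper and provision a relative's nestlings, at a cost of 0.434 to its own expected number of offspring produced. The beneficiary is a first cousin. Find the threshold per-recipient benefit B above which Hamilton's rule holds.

3.472

r to a first cousin = 1/8 (first cousins share one grandparent pair — two paths of length 4: r = 2·(1/2)^4 = 1/8).
Hamilton's rule with n recipients of equal r: n·r·B > C, so B > C/(n·r) = 0.434/(1·0.125) = 3.472.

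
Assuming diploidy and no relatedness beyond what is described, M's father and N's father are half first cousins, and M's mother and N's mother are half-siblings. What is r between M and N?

0.078125

Relatedness sums over independent paths through distinct common ancestors.
M and N are related in two ways: half second cousins through their fathers (r = 1/64) and half first cousins through their mothers (r = 1/16).
r = 1/64 + 1/16 = 5/64 = 0.078125.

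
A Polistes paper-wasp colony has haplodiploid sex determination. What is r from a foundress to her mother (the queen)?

One meiotic link between diploid queen and diploid daughter: r = 1/2.

0.5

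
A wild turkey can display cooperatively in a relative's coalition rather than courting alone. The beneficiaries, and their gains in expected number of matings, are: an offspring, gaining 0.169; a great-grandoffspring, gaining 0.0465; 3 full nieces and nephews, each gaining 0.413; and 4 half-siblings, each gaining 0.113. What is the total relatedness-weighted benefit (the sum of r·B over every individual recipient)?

0.5130625

r to an offspring = 0.5 (one parent–offspring link: r = (1/2)^1 = 1/2).
r to a great-grandoffspring = 1/8 (three parent–offspring links: r = (1/2)^3 = 1/8).
r to a full niece or nephew = 0.25 (full aunt/uncle↔niece/nephew: two paths of length 3 through the shared grandparent pair: r = 2·(1/2)^3 = 1/4).
r to a half-sibling = 0.25 (half-sibs share one parent — one path of length 2: r = (1/2)^2 = 1/4).
Summing one r·B term per recipient: 1·0.5·0.169 + 1·0.125·0.0465 + 3·0.25·0.413 + 4·0.25·0.113 = 0.5130625.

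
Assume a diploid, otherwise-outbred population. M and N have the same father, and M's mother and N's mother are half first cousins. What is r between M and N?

Independent pedigree routes through distinct common ancestors add.
M and N are related in two ways: half-sibs through their shared father (r = 1/4) and half second cousins through their mothers (r = 1/64).
r = 1/4 + 1/64 = 0.265625.

0.265625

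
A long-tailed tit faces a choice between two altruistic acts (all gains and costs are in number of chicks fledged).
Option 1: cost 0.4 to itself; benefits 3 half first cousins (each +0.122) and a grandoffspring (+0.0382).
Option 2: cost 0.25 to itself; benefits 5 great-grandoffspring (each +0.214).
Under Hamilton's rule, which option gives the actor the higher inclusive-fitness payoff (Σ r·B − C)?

Option 2

Option 1: r to a half first cousin = 0.0625.
Option 1: r to a grandoffspring = 0.25.
Option 1: Σ r·B − C = (3·0.0625·0.122 + 1·0.25·0.0382) − 0.4 = -0.367575.
Option 2: r to a great-grandoffspring = 0.125.
Option 2: Σ r·B − C = (5·0.125·0.214) − 0.25 = -0.11625.
Option 2 has the higher net inclusive-fitness payoff.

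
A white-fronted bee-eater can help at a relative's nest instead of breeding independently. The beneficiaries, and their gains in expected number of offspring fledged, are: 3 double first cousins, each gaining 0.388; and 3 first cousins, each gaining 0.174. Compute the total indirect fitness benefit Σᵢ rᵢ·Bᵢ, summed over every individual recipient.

r to a double first cousin = 0.25 (double first cousins share both grandparent pairs — four paths of length 4: r = 4·(1/2)^4 = 1/4).
r to a first cousin = 0.125 (first cousins share one grandparent pair — two paths of length 4: r = 2·(1/2)^4 = 1/8).
Summing one r·B term per recipient: 3·0.25·0.388 + 3·0.125·0.174 = 0.35625.

0.35625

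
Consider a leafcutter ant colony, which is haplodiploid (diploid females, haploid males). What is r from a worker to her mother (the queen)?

0.5

One meiotic link between diploid queen and diploid daughter: r = 1/2.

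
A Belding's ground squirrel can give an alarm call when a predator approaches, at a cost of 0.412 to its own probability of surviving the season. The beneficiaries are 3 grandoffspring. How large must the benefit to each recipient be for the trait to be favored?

r to a grandoffspring = 0.25 (two parent–offspring links: r = (1/2)^2 = 1/4).
Hamilton's rule with n recipients of equal r: n·r·B > C, so B > C/(n·r) = 0.412/(3·0.25) = 0.5493.

0.5493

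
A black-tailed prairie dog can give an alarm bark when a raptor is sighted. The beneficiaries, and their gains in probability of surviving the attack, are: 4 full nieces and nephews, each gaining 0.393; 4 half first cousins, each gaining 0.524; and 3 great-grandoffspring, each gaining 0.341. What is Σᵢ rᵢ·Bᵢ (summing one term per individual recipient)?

0.651875

r to a full niece or nephew = 1/4 (full aunt/uncle↔niece/nephew: two paths of length 3 through the shared grandparent pair: r = 2·(1/2)^3 = 1/4).
r to a half first cousin = 1/16 (half first cousins share one grandparent — one path of length 4: r = (1/2)^4 = 1/16).
r to a great-grandoffspring = 0.125 (three parent–offspring links: r = (1/2)^3 = 1/8).
Summing one r·B term per recipient: 4·0.25·0.393 + 4·0.0625·0.524 + 3·0.125·0.341 = 0.651875.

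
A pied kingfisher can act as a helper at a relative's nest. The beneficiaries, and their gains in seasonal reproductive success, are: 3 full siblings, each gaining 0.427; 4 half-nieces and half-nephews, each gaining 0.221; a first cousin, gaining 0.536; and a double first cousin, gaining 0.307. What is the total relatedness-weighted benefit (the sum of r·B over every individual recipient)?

r to a full sibling = 1/2 (full sibs share both parents — two paths of length 2: r = 2·(1/2)^2 = 1/2).
r to a half-niece or half-nephew = 1/8 (half-aunt/uncle↔niece/nephew: one path of length 3: r = (1/2)^3 = 1/8).
r to a first cousin = 1/8 (first cousins share one grandparent pair — two paths of length 4: r = 2·(1/2)^4 = 1/8).
r to a double first cousin = 0.25 (double first cousins share both grandparent pairs — four paths of length 4: r = 4·(1/2)^4 = 1/4).
Summing one r·B term per recipient: 3·0.5·0.427 + 4·0.125·0.221 + 1·0.125·0.536 + 1·0.25·0.307 = 0.89475.

0.89475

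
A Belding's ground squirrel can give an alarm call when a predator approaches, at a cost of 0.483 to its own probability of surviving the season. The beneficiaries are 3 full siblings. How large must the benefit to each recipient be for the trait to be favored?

0.322

r to a full sibling = 1/2 (full sibs share both parents — two paths of length 2: r = 2·(1/2)^2 = 1/2).
Hamilton's rule with n recipients of equal r: n·r·B > C, so B > C/(n·r) = 0.483/(3·0.5) = 0.322.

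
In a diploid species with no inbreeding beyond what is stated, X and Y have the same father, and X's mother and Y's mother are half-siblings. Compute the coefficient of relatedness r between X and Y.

Wright's path rule: contributions from independent ancestry routes add.
X and Y are related in two ways: half-sibs through their shared father (r = 1/4) and half first cousins through their mothers (r = 1/16).
r = 1/4 + 1/16 = 0.3125.

0.3125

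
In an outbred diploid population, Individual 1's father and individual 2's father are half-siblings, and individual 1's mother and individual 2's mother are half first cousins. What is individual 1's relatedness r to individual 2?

Independent pedigree routes through distinct common ancestors add.
Individual 1 and individual 2 are related in two ways: half first cousins through their fathers (r = 1/16) and half second cousins through their mothers (r = 1/64).
r = 1/16 + 1/64 = 5/64 = 0.078125.

0.078125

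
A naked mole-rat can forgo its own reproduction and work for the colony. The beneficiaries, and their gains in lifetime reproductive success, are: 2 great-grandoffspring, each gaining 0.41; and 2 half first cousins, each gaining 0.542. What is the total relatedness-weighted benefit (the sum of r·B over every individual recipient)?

0.17025

r to a great-grandoffspring = 1/8 (three parent–offspring links: r = (1/2)^3 = 1/8).
r to a half first cousin = 0.0625 (half first cousins share one grandparent — one path of length 4: r = (1/2)^4 = 1/16).
Summing one r·B term per recipient: 2·0.125·0.41 + 2·0.0625·0.542 = 0.17025.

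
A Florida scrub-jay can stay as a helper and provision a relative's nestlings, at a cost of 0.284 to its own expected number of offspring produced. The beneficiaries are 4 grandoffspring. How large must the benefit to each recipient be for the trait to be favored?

r to a grandoffspring = 1/4 (two parent–offspring links: r = (1/2)^2 = 1/4).
Hamilton's rule with n recipients of equal r: n·r·B > C, so B > C/(n·r) = 0.284/(4·0.25) = 0.284.

0.284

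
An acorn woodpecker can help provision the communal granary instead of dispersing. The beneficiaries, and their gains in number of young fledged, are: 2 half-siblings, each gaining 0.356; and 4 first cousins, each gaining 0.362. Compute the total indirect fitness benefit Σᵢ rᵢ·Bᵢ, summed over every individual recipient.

r to a half-sibling = 0.25 (half-sibs share one parent — one path of length 2: r = (1/2)^2 = 1/4).
r to a first cousin = 0.125 (first cousins share one grandparent pair — two paths of length 4: r = 2·(1/2)^4 = 1/8).
Summing one r·B term per recipient: 2·0.25·0.356 + 4·0.125·0.362 = 0.359.

0.359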